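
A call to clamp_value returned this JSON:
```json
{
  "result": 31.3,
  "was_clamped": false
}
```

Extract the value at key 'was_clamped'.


false


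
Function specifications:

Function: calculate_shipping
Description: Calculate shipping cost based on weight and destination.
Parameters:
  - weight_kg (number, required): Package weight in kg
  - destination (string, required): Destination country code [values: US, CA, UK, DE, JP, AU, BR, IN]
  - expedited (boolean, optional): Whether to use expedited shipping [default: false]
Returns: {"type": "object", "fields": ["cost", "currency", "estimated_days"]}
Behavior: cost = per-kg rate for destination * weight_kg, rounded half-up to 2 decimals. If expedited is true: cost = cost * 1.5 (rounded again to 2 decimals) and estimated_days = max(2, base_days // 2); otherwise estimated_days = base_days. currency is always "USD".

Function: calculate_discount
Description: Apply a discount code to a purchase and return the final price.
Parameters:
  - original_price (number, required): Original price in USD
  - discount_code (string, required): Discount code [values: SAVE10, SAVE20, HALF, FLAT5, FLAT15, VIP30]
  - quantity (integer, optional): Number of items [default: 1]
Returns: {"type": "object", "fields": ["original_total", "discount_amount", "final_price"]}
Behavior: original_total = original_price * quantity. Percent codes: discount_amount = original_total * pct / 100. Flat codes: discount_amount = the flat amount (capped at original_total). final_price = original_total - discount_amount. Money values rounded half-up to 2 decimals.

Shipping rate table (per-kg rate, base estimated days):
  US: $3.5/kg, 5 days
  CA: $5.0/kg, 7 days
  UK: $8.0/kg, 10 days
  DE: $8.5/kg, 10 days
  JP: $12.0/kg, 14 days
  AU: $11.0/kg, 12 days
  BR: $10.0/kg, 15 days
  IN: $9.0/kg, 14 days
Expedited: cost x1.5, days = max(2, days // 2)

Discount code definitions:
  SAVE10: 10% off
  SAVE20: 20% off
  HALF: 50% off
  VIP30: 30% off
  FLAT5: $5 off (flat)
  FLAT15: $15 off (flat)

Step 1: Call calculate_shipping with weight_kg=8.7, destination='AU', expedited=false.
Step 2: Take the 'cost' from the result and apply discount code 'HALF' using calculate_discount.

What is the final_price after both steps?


Step 1: calculate_shipping(weight_kg=8.7, destination=AU, expedited=false)
  Rate for AU: $11.0/kg, base 12 days
  cost = 11.0 * 8.7 = 95.7 -> 95.70
  expedited not set/false: estimated_days = 12
  -> cost = 95.70 USD
Step 2: calculate_discount(original_price=95.7, discount_code=HALF, quantity=1)
  original_total = 95.7 * 1 = 95.70
  HALF = 50% off: discount_amount = 95.70 * 50/100 = 47.85 -> 47.85
  final_price = 95.70 - 47.85 = 47.85
  -> final_price = 47.85
$47.85


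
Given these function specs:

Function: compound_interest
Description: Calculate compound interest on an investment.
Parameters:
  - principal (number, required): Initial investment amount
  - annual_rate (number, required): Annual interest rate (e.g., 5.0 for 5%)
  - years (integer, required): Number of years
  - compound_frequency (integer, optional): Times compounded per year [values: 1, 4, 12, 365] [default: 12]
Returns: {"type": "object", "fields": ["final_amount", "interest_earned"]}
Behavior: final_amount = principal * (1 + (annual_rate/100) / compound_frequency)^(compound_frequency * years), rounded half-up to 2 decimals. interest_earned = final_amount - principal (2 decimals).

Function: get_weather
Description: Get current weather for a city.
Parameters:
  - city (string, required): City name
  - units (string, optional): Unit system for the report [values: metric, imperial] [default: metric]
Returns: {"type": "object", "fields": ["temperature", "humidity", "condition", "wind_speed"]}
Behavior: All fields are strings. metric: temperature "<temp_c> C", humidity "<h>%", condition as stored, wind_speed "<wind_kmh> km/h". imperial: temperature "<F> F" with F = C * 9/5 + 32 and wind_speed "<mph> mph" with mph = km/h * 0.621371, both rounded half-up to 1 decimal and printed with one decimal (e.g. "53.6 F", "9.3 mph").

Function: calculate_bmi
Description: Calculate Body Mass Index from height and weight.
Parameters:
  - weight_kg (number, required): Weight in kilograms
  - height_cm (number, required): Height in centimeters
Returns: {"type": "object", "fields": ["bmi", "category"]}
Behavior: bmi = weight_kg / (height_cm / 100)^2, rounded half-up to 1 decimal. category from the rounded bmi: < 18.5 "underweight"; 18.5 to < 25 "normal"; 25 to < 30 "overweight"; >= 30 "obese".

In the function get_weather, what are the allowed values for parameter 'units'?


The get_weather spec declares:
  - units (string, optional): Unit system for the report [values: metric, imperial] [default: metric]
Allowed values:
metric, imperial


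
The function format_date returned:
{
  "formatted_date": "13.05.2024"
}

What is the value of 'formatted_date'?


13.05.2024


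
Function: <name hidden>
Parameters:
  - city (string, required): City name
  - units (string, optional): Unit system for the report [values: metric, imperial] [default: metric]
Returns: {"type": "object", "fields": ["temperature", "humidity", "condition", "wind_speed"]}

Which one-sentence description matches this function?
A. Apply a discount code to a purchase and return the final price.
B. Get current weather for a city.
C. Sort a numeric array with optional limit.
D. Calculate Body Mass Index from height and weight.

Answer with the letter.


Parameters city, units and return ["temperature", "humidity", "condition", "wind_speed"] fit: Get current weather for a city.
B


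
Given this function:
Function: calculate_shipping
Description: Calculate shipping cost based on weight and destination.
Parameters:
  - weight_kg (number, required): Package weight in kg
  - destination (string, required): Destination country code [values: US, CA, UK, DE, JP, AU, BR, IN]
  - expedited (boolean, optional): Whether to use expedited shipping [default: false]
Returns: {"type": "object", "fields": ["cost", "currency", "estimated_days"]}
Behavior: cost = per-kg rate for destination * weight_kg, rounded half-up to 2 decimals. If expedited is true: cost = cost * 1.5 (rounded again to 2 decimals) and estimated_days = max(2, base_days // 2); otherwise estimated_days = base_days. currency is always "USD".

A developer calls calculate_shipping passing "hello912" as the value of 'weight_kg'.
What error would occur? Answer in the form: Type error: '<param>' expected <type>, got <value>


Spec: 'weight_kg' is declared as number; "hello912" is a string.
Type error: 'weight_kg' expected number, got "hello912"


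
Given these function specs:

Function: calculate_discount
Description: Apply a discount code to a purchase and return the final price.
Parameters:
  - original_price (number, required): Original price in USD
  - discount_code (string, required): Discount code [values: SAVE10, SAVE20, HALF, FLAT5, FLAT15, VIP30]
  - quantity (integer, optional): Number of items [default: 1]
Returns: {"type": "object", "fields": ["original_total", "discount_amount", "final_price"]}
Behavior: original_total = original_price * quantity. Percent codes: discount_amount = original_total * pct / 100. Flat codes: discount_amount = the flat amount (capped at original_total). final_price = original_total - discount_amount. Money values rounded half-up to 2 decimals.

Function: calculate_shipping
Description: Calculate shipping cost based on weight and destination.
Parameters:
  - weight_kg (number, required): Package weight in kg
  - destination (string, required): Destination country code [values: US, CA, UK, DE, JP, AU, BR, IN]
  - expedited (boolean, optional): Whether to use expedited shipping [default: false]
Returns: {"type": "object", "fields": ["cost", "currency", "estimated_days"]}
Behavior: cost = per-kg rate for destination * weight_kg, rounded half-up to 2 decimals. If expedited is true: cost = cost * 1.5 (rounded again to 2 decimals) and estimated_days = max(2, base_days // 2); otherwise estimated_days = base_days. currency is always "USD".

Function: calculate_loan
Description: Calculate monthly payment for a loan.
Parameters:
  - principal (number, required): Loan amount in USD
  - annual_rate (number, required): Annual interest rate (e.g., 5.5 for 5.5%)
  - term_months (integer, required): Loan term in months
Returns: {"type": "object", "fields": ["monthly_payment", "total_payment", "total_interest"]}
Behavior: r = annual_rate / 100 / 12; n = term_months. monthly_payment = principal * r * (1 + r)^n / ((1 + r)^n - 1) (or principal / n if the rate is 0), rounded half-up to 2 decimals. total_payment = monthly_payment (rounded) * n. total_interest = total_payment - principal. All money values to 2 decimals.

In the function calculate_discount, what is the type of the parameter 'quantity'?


The calculate_discount spec declares:
  - quantity (integer, optional): Number of items [default: 1]
Type:
integer


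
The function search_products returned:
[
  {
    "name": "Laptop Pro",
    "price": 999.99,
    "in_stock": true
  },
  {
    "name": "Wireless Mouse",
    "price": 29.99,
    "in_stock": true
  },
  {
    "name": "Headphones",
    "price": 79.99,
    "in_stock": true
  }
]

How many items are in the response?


Items: Laptop Pro, Wireless Mouse, Headphones
3


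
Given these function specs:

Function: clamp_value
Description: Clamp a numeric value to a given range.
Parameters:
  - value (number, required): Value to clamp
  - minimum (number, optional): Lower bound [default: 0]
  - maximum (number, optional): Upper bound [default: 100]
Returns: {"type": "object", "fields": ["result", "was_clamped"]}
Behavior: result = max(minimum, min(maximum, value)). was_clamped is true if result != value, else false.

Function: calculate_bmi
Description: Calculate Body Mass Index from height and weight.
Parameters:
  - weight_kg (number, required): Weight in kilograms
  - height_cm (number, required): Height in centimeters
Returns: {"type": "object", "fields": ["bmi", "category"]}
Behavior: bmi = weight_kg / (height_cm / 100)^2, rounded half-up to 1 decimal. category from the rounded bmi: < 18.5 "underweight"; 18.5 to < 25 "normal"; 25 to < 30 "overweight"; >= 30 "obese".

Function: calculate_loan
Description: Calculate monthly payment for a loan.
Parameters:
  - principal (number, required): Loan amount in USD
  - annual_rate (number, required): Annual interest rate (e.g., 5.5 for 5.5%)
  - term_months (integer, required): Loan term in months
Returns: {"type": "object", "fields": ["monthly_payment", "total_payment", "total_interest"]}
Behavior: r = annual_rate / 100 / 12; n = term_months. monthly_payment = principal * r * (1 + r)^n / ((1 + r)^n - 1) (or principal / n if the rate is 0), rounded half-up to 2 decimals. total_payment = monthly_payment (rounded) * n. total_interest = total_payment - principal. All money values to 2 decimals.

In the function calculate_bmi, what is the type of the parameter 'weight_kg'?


The calculate_bmi spec declares:
  - weight_kg (number, required): Weight in kilograms
Type:
number


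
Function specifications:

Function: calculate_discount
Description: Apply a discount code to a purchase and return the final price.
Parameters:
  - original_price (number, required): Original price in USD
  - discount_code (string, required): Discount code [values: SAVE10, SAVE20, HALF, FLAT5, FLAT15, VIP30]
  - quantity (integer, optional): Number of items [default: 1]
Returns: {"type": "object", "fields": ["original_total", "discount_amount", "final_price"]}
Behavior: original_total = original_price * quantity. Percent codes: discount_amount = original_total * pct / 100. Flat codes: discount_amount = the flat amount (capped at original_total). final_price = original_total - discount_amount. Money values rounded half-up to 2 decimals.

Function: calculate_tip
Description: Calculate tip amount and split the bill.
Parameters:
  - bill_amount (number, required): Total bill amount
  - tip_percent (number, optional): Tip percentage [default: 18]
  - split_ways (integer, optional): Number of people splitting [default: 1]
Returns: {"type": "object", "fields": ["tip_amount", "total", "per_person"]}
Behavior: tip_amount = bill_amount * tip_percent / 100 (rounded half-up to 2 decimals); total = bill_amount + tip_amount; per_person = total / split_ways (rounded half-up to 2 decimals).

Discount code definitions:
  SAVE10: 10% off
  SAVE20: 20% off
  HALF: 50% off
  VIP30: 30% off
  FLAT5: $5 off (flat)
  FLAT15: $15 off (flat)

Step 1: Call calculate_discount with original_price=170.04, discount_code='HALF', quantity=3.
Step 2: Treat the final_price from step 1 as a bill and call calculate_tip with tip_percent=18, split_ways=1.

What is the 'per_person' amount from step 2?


Step 1: calculate_discount(original_price=170.04, discount_code=HALF, quantity=3)
  original_total = 170.04 * 3 = 510.12
  HALF = 50% off: discount_amount = 510.12 * 50/100 = 255.06 -> 255.06
  final_price = 510.12 - 255.06 = 255.06
  -> final_price = 255.06
Step 2: calculate_tip(bill_amount=255.06, tip_percent=18, split_ways=1)
  tip_amount = 255.06 * 18/100 = 45.9108 -> 45.91
  total = 255.06 + 45.91 = 300.97
  per_person = 300.97 / 1 = 300.97 -> 300.97
  -> per_person = 300.97
$300.97


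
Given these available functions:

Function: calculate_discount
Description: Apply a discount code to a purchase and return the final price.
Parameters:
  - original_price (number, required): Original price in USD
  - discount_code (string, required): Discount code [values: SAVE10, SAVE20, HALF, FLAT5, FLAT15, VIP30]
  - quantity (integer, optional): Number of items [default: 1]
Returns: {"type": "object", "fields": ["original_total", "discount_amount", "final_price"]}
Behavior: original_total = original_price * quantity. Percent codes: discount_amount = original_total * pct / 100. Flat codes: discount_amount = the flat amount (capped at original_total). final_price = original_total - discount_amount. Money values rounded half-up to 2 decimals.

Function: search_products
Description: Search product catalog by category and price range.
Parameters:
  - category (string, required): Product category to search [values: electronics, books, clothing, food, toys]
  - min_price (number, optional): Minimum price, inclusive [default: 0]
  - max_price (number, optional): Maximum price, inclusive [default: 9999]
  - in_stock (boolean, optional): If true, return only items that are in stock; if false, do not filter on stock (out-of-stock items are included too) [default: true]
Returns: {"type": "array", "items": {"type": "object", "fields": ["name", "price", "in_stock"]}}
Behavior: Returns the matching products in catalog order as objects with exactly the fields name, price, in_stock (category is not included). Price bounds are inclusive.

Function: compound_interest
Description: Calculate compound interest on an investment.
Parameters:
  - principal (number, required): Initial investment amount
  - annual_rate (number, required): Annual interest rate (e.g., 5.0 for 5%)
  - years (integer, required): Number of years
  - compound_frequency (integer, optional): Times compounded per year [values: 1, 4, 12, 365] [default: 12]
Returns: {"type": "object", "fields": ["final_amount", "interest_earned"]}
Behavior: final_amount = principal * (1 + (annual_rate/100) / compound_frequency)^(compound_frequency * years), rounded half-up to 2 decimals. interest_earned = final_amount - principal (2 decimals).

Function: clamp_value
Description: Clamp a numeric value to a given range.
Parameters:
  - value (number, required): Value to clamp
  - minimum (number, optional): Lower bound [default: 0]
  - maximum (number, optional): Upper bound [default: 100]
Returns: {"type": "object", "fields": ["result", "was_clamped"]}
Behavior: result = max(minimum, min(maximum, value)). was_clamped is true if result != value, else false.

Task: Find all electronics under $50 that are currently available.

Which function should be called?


The task needs a function whose description is: Search product catalog by category and price range.
search_products


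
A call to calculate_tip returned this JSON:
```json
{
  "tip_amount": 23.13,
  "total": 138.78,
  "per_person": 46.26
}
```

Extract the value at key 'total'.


138.78


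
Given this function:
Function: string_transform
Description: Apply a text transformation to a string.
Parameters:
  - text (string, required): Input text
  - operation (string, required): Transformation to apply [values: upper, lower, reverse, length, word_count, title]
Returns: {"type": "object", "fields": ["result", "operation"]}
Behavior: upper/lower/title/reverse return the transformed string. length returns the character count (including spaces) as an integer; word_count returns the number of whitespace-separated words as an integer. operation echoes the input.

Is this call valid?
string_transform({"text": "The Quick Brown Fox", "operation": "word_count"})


Checking all required parameters present and types match... All valid.
Valid


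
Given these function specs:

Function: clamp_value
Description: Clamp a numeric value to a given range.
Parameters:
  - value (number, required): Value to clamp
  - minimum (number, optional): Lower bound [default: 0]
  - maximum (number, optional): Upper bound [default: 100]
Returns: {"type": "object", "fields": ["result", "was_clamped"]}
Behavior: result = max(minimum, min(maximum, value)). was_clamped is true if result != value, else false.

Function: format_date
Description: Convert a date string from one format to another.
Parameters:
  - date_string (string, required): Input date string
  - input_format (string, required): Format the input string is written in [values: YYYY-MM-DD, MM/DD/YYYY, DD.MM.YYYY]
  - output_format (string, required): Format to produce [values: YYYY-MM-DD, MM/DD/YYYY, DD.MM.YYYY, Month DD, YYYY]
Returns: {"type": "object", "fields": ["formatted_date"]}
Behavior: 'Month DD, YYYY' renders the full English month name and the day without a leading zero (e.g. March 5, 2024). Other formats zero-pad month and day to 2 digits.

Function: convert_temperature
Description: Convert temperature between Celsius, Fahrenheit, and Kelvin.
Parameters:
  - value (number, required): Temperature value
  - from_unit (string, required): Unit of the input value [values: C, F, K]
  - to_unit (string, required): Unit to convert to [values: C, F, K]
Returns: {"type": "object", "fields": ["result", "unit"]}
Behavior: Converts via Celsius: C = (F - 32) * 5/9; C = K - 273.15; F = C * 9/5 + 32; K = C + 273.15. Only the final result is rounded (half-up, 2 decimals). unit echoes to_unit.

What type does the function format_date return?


The format_date spec declares Returns: {"type": "object", "fields": ["formatted_date"]}
Type:
object


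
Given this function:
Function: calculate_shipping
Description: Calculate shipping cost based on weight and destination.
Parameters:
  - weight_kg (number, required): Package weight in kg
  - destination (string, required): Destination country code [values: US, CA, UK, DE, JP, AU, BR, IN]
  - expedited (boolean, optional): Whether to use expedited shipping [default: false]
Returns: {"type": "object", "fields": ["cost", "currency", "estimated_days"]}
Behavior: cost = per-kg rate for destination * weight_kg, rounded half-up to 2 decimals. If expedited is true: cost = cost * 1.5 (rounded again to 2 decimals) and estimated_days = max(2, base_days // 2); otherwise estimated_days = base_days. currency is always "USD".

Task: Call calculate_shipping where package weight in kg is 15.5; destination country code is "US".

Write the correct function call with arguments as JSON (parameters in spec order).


Mapping each described value to its parameter name:
  'Package weight in kg' -> weight_kg = 15.5
  'Destination country code' -> destination = "US"
calculate_shipping({"weight_kg": 15.5, "destination": "US"})


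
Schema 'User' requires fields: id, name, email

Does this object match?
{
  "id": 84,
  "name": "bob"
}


Checking required fields...
Missing: email
Invalid - missing required field 'email'


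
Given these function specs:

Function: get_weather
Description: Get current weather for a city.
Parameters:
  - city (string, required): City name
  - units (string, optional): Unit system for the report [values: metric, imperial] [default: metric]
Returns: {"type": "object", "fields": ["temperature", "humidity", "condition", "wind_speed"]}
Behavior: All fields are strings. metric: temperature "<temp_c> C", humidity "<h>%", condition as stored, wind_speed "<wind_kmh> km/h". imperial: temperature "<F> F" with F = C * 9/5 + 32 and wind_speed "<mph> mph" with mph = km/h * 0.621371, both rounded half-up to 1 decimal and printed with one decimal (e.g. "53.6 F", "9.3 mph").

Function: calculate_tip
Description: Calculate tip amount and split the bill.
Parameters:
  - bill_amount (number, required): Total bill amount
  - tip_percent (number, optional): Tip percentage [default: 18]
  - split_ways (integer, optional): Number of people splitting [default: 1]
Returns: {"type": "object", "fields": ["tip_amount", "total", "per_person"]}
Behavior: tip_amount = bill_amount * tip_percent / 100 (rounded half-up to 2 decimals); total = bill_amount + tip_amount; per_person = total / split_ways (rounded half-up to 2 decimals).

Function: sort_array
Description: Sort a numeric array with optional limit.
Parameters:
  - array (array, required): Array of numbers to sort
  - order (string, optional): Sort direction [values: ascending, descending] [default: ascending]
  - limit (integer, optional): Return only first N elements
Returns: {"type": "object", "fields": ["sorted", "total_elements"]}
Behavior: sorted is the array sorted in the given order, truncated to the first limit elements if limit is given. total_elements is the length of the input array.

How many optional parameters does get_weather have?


Parameters of get_weather: city (required), units (optional)
Optional count:
1


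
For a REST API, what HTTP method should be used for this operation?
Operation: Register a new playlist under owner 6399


GET = read, POST = create, PUT = update/replace, DELETE = remove
This operation is a create.
POST


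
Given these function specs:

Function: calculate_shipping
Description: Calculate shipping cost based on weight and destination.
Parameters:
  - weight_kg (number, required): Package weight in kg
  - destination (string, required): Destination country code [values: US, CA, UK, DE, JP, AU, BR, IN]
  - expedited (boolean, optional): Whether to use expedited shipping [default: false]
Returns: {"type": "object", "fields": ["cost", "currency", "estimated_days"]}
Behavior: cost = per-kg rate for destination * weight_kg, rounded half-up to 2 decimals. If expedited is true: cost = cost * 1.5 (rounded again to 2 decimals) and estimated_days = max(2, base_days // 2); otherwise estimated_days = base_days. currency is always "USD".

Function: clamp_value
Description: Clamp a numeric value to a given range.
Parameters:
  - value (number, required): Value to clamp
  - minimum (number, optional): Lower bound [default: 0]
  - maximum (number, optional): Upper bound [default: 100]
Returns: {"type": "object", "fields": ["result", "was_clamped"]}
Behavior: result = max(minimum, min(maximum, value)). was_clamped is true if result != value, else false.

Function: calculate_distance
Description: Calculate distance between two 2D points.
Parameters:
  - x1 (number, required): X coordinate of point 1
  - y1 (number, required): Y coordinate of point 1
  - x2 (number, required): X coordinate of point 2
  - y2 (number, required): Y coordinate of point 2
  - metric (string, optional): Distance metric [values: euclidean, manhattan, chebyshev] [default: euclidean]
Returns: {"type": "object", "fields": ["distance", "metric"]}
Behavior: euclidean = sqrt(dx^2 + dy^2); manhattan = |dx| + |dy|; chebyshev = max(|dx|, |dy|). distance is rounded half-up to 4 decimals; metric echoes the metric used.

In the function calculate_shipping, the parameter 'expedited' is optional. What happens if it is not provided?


The calculate_shipping spec declares:
  - expedited (boolean, optional): Whether to use expedited shipping [default: false]
It defaults to false


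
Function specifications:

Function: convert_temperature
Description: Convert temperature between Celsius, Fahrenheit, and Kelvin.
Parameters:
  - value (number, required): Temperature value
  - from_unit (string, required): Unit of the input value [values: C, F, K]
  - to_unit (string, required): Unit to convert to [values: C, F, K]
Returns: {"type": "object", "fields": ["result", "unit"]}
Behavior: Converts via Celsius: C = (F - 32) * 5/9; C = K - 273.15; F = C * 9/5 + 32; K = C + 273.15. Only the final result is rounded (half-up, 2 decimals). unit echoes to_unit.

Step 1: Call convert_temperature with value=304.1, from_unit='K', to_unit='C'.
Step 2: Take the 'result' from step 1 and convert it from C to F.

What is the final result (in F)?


Step 1: convert_temperature(value=304.1, from_unit=K, to_unit=C)
  To C: 304.1 - 273.15 = 30.95
  Target is C: 30.95
  Round to 2 decimals: 30.95
  -> result = 30.95 C
Step 2: convert_temperature(value=30.95, from_unit=C, to_unit=F)
  Input already in C: 30.95
  To F: 30.95 * 9/5 + 32 = 87.71
  Round to 2 decimals: 87.71
  -> result = 87.71 F
87.71 F


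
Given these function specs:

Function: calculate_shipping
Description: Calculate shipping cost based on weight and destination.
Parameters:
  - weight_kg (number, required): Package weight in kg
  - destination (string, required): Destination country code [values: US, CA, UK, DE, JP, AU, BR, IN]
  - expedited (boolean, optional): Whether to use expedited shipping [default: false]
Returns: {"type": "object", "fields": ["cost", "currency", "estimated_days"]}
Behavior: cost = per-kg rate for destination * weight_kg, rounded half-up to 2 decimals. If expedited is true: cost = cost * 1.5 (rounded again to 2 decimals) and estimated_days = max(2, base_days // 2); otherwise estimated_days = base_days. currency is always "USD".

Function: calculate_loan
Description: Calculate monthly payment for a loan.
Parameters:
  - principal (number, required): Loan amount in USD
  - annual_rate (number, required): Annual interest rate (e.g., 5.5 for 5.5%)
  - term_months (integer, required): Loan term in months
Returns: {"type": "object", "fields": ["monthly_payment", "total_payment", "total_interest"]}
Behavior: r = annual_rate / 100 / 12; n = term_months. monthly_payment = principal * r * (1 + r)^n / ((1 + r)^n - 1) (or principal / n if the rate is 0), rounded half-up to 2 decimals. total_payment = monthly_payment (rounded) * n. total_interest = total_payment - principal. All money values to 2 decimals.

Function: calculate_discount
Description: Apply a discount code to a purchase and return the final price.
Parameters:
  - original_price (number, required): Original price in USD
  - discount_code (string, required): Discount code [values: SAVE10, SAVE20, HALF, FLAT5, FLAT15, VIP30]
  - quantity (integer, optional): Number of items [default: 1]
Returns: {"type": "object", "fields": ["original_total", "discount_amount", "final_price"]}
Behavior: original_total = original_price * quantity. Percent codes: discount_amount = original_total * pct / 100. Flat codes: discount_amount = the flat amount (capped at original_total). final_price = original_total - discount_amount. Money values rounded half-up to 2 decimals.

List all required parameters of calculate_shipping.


Parameters of calculate_shipping and their required/optional flag:
  weight_kg: required
  destination: required
  expedited: optional
destination, weight_kg


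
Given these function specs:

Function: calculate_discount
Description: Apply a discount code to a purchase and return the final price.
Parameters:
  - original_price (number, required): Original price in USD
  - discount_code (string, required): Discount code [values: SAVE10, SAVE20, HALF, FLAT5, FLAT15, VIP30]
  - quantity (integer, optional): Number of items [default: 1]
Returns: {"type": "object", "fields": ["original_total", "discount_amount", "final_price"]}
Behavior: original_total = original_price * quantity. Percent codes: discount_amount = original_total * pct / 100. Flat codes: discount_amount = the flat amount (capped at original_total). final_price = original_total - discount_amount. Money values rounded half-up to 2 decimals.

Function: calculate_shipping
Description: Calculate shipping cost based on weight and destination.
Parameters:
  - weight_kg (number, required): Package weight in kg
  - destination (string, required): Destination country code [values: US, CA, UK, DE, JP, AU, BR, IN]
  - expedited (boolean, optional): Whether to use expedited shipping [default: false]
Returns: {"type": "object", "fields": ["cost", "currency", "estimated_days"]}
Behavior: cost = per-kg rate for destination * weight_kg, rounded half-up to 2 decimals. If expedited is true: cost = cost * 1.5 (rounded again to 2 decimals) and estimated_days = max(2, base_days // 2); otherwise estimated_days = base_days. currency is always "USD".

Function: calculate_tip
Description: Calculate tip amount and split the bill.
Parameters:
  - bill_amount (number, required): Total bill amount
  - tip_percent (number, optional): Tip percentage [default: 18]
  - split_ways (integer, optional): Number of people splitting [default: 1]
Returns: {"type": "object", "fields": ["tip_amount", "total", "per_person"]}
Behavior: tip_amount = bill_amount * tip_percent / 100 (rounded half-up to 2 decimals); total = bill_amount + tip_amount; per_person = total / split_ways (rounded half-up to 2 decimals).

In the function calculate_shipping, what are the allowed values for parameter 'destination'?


The calculate_shipping spec declares:
  - destination (string, required): Destination country code [values: US, CA, UK, DE, JP, AU, BR, IN]
Allowed values:
US, CA, UK, DE, JP, AU, BR, IN


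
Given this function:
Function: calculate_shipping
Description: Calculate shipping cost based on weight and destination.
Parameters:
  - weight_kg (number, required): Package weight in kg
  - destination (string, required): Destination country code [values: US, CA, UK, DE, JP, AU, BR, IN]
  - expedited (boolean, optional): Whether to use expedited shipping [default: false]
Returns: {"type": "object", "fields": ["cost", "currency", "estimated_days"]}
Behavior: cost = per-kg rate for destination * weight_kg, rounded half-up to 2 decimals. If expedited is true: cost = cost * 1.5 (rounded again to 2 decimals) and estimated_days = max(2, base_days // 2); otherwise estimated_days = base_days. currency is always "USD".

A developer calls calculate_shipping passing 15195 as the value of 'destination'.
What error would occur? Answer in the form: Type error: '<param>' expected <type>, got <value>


Spec: 'destination' is declared as string; 15195 is an integer.
Type error: 'destination' expected string, got 15195


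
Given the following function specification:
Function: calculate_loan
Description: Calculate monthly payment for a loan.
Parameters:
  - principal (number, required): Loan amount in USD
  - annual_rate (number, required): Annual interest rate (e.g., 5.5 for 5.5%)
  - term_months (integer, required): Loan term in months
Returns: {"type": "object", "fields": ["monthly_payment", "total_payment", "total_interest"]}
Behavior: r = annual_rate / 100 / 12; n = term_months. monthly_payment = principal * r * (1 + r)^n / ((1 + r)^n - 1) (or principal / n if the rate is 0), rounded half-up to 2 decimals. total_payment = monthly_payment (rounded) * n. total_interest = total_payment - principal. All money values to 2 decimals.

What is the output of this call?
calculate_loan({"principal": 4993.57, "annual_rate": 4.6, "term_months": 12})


r = 4.6 / 100 / 12 = 0.003833333333 (keep full precision)
(1 + r)^12 = 1.04698233
monthly_payment = 4993.57 * 0.003833333333 * 1.04698233 / (1.04698233 - 1) = 426.572153 -> 426.57
total_payment = 426.57 * 12 = 5118.84
total_interest = 5118.84 - 4993.57 = 125.27
Output:
{"monthly_payment": 426.57, "total_payment": 5118.84, "total_interest": 125.27}


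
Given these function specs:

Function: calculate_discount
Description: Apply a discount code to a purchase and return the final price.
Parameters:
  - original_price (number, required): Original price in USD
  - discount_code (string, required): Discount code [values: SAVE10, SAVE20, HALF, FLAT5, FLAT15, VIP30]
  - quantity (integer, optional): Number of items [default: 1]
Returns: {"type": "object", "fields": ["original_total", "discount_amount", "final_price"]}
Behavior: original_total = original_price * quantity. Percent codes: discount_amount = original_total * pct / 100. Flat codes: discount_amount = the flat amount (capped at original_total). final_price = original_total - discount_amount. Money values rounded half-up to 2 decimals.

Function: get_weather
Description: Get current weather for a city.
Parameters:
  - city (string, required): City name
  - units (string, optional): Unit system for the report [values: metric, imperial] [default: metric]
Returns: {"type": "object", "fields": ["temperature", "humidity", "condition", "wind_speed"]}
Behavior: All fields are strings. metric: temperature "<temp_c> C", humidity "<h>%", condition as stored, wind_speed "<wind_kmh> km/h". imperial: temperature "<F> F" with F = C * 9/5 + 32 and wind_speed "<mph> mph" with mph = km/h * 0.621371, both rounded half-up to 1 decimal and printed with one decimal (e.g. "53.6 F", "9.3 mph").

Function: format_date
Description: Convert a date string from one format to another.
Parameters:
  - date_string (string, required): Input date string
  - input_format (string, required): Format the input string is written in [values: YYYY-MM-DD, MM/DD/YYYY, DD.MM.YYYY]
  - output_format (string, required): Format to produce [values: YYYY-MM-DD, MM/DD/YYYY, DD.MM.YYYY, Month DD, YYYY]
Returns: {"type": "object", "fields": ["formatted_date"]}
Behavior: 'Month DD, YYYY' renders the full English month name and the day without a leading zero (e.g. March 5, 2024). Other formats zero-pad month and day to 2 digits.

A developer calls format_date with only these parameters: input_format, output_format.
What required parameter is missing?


Required parameters: date_string, input_format, output_format
Provided: input_format, output_format
Missing: date_string
date_string


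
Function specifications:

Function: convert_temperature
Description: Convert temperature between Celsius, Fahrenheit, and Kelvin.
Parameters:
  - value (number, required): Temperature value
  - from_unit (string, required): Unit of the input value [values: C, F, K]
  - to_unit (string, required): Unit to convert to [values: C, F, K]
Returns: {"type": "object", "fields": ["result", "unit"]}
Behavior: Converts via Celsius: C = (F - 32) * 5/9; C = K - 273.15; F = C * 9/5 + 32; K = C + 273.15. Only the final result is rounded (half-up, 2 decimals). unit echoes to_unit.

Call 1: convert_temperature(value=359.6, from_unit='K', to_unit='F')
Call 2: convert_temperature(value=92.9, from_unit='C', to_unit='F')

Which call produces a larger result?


Call 1:
  To C: 359.6 - 273.15 = 86.45
  To F: 86.45 * 9/5 + 32 = 187.61
  Round to 2 decimals: 187.61
  -> 187.61 F
Call 2:
  Input already in C: 92.9
  To F: 92.9 * 9/5 + 32 = 199.22
  Round to 2 decimals: 199.22
  -> 199.22 F
Call 2 (199.22 F)


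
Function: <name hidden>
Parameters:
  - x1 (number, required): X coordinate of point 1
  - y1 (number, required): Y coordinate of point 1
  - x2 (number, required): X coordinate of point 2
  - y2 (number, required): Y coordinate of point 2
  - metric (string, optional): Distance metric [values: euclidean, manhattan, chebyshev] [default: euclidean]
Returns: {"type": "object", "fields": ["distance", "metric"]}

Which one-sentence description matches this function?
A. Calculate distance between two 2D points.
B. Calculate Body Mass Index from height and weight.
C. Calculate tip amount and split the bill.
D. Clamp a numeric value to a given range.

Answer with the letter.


Parameters x1, y1, x2, y2, metric and return ["distance", "metric"] fit: Calculate distance between two 2D points.
A


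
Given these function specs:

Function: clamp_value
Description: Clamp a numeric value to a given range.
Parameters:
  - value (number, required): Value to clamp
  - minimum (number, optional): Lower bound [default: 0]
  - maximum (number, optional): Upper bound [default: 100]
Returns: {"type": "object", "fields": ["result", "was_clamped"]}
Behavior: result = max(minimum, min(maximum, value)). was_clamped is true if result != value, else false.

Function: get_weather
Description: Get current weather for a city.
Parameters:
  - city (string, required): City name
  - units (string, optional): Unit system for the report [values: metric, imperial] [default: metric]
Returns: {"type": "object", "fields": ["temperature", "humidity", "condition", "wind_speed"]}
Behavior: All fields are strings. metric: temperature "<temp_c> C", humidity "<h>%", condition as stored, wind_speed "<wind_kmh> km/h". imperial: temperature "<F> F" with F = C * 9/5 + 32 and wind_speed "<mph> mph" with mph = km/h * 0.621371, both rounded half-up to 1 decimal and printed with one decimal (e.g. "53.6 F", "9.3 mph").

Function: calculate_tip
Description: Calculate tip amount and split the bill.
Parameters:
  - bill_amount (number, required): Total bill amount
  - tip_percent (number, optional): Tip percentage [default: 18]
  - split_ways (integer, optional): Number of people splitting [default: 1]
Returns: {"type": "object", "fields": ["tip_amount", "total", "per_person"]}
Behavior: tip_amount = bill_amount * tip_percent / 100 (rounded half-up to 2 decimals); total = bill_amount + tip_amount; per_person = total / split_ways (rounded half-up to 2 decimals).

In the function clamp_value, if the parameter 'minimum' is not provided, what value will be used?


The clamp_value spec declares:
  - minimum (number, optional): Lower bound [default: 0]
Default:
0


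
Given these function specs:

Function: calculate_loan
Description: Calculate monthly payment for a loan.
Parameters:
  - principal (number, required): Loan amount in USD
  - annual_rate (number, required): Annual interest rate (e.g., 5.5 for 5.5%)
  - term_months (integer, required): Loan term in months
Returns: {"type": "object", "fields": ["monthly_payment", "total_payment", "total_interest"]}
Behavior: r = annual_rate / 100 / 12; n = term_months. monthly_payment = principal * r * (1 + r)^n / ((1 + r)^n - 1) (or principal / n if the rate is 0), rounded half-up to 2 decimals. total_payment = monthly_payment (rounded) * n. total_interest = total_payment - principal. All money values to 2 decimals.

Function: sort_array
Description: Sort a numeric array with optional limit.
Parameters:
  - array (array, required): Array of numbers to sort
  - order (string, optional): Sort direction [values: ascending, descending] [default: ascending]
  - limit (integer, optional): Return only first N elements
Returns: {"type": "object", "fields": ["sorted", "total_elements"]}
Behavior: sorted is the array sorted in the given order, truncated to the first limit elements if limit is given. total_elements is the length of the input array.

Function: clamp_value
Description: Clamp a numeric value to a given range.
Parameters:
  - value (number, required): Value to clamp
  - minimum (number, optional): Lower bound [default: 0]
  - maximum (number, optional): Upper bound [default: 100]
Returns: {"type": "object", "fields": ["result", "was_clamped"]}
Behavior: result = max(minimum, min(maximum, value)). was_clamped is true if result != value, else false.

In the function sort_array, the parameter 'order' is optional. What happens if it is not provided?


The sort_array spec declares:
  - order (string, optional): Sort direction [values: ascending, descending] [default: ascending]
It defaults to ascending


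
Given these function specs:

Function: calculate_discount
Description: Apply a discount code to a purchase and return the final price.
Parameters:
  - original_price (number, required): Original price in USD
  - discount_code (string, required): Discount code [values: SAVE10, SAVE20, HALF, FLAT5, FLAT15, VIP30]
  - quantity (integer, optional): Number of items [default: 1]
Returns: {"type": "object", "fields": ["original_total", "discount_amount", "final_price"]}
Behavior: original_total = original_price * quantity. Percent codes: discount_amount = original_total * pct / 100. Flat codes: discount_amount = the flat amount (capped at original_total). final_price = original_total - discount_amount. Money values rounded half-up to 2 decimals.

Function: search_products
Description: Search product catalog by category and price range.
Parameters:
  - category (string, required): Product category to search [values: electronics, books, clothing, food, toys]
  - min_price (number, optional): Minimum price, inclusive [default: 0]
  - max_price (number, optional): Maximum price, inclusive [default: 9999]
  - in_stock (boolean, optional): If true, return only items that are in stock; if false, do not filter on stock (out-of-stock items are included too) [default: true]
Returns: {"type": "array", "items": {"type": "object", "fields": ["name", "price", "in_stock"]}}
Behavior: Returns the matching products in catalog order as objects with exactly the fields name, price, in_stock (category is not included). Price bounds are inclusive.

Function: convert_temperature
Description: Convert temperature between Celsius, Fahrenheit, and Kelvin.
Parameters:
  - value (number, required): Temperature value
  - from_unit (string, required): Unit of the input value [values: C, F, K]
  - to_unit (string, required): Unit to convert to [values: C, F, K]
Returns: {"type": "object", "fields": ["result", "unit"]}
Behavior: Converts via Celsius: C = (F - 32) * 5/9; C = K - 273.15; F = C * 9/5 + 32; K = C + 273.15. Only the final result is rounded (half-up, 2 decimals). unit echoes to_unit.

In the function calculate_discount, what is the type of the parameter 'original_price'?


The calculate_discount spec declares:
  - original_price (number, required): Original price in USD
Type:
number
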